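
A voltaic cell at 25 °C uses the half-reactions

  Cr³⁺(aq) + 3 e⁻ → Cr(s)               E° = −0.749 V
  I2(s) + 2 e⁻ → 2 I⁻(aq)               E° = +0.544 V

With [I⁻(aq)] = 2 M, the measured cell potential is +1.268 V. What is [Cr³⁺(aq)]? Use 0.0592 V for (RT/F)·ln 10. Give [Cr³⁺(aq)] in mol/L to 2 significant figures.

With I₂/I⁻ at the cathode and Cr³⁺/Cr at the anode, E°cell = +0.544 − (−0.749) = +1.293 V (n = 6).
From the Nernst equation, log Q = n(E° − E)/0.0592 = 6·(+1.293 − (+1.268))/0.0592 = 2.534.
For 3 I2(s) + 2 Cr(s) → 6 I⁻(aq) + 2 Cr³⁺(aq), the reaction quotient is Q = [I⁻(aq)]^6·[Cr³⁺(aq)]^2.
Solving for the unknown gives log [Cr³⁺(aq)] = 0.364, so [Cr³⁺(aq)] ≈ 2.3 M.

2.3 M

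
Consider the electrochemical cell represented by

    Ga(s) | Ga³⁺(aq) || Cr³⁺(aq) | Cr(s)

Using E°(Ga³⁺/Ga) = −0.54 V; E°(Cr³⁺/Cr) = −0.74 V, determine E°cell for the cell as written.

By convention the left-hand electrode in cell notation is the anode (oxidation) and the right-hand electrode is the cathode (reduction).
E°cell = E°(right) − E°(left) = −0.74 − (−0.54) = −0.20 V.
The negative sign shows that, as written, the cell would require an external voltage to drive the reaction.

−0.20 V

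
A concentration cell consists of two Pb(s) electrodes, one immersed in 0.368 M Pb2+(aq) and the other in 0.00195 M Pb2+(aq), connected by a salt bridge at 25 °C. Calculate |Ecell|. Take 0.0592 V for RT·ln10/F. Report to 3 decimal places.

0.067 V

For a concentration cell E°cell = 0, since both electrodes use the same couple.
The compartment with the higher Pb2+(aq) concentration (0.368 M) acts as the cathode; ions are reduced there and produced at the dilute (0.00195 M) anode.
With n = 2, Ecell = −(0.0592/2)·log([dilute]/[conc]) = −(0.0592/2)·log(0.00195/0.368) = +0.067 V.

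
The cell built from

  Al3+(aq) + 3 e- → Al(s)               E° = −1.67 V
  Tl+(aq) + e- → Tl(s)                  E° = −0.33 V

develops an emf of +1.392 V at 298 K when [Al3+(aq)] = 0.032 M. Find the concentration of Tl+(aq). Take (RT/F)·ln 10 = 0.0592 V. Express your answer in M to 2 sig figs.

Tl⁺/Tl is the cathode (higher E°); E°cell = −0.33 − (−1.67) = +1.34 V with n = 3.
Since E = E° − (0.0592/n)·log Q, log Q = n(E° − E)/0.0592 = −2.635.
For 3 Tl+(aq) + Al(s) → 3 Tl(s) + Al3+(aq), the reaction quotient is Q = [Al3+(aq)] / [Tl+(aq)]^3.
Isolating [Tl+(aq)] in Q = 10^{−2.635} yields log [Tl+(aq)] = 0.380, i.e. 2.4 M.

2.4 M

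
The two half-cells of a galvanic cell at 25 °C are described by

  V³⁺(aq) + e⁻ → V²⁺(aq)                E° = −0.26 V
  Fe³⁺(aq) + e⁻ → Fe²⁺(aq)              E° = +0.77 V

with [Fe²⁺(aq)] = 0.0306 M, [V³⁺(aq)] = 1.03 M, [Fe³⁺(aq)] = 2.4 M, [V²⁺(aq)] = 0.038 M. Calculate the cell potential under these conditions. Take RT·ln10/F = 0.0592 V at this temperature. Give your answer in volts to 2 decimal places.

+1.06 V

Fe³⁺/Fe²⁺ is reduced (cathode, E° = +0.77 V) and V³⁺/V²⁺ is oxidized (anode).
E°cell = +0.77 − (−0.26) = +1.03 V, with n = 1 electron transferred.
For the overall reaction Fe³⁺(aq) + V²⁺(aq) → Fe²⁺(aq) + V³⁺(aq), Q = ([Fe²⁺(aq)]·[V³⁺(aq)]) / ([Fe³⁺(aq)]·[V²⁺(aq)]) = 0.346, giving log Q = −0.461.
E = E° − (0.0592/n)·log Q = +1.03 − (0.0592/1)(−0.461) = +1.06 V.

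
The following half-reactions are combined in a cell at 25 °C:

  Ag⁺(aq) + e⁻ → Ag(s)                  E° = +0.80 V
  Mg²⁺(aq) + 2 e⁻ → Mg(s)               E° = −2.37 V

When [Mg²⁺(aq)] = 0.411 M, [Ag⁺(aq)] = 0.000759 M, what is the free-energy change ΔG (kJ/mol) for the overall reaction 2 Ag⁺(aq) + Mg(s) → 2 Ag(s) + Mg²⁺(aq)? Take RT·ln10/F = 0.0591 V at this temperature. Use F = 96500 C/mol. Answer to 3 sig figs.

E°cell = +0.80 − (−2.37) = +3.17 V; the balanced reaction transfers n = 2 electrons.
Here Q = [Mg²⁺(aq)] / [Ag⁺(aq)]^2 = 7.13×10^5 (log Q = 5.853), giving E = +3.17 − (0.0591/2)·(5.853) = +2.9970 V.
ΔG = −nFE = −(2)(96500)(+2.9970) J/mol = −578 kJ/mol.

−578 kJ/mol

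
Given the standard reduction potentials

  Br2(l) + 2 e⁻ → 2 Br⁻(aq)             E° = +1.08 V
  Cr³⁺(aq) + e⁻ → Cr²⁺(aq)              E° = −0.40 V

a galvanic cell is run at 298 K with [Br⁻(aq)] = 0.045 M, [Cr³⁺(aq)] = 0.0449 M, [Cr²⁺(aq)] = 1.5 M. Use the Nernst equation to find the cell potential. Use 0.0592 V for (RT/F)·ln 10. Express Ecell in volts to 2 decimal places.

The Br₂/Br⁻ couple has the more positive E°, so it is the cathode; Cr³⁺/Cr²⁺ is the anode.
E°cell = +1.08 − (−0.40) = +1.48 V, with n = 2 electrons transferred.
For the overall reaction Br2(l) + 2 Cr²⁺(aq) → 2 Br⁻(aq) + 2 Cr³⁺(aq), Q = ([Br⁻(aq)]^2·[Cr³⁺(aq)]^2) / [Cr²⁺(aq)]^2 = 1.81×10^−6, giving log Q = −5.741.
E = E° − (0.0592/n)·log Q = +1.48 − (0.0592/2)(−5.741) = +1.65 V.

+1.65 V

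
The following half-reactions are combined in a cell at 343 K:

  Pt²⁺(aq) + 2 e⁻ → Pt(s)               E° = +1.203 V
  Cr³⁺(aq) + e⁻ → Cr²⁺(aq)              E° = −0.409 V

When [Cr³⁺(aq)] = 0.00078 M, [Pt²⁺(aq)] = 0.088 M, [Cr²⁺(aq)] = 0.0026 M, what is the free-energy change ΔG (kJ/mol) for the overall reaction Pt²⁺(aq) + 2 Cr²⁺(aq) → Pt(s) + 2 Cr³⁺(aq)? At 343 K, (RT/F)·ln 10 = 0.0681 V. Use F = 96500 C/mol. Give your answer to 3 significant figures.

−311 kJ/mol

E°cell = +1.203 − (−0.409) = +1.612 V; the balanced reaction transfers n = 2 electrons.
Q = [Cr³⁺(aq)]^2 / ([Pt²⁺(aq)]·[Cr²⁺(aq)]^2) = 1.02, so log Q = 0.010 and E = +1.612 − (0.0681/2)(0.010) = +1.6117 V.
Then ΔG = −nFE = −2 × 96500 × +1.6117 J/mol = −311 kJ/mol.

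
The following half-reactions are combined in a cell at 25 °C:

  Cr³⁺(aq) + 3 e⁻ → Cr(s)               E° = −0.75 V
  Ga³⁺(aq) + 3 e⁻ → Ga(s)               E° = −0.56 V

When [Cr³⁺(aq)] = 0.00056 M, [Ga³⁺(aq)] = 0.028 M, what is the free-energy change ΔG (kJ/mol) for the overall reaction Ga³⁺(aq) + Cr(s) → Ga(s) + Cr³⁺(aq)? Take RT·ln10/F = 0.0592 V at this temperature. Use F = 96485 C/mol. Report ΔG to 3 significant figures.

−64.7 kJ/mol

The standard cell potential is −0.56 − (−0.75) = +0.19 V, with n = 3 electrons in the balanced equation.
Q = [Cr³⁺(aq)] / [Ga³⁺(aq)] = 0.02, so log Q = −1.699 and E = +0.19 − (0.0592/3)(−1.699) = +0.2235 V.
Finally ΔG = −nFE = −(3)(96485 C/mol)(+0.2235 V) = −64.7 kJ/mol.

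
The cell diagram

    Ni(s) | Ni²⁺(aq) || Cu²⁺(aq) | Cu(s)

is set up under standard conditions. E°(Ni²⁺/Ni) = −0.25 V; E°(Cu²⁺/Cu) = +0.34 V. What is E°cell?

By convention the left-hand electrode in cell notation is the anode (oxidation) and the right-hand electrode is the cathode (reduction).
E°cell = E°(right) − E°(left) = +0.34 − (−0.25) = +0.59 V.

+0.59 V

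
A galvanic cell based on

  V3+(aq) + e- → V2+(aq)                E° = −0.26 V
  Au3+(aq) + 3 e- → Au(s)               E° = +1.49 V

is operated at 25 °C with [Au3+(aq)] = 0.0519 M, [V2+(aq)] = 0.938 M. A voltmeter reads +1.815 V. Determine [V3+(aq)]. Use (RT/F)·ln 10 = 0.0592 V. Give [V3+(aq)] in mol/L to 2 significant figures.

Au³⁺/Au is the cathode (higher E°); E°cell = +1.49 − (−0.26) = +1.75 V with n = 3.
Rearranging E = E° − (0.0592/n)·log Q gives log Q = 3(+1.75 − (+1.815))/0.0592 = −3.294.
Balancing electrons gives Au3+(aq) + 3 V2+(aq) → Au(s) + 3 V3+(aq); thus Q = [V3+(aq)]^3 / ([Au3+(aq)]·[V2+(aq)]^3).
Substituting the known concentrations and solving, log [V3+(aq)] = −1.554 and [V3+(aq)] = 0.028 M.

0.028 M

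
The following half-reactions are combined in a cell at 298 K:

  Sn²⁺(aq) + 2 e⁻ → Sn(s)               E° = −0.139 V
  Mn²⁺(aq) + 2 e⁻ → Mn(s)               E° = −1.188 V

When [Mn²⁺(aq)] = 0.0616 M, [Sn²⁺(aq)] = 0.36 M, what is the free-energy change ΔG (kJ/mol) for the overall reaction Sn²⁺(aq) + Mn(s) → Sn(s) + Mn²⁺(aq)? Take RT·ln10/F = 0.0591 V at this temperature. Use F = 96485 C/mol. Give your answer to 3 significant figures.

E°cell = −0.139 − (−1.188) = +1.049 V; the balanced reaction transfers n = 2 electrons.
Q = [Mn²⁺(aq)] / [Sn²⁺(aq)] = 0.171, so log Q = −0.767 and E = +1.049 − (0.0591/2)(−0.767) = +1.0717 V.
Then ΔG = −nFE = −2 × 96485 × +1.0717 J/mol = −207 kJ/mol.

−207 kJ/mol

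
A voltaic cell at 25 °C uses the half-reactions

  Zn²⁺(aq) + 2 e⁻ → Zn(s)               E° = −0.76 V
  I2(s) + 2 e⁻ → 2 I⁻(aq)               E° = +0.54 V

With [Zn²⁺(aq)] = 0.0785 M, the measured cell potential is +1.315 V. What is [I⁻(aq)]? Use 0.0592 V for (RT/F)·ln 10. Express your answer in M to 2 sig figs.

2.0 M

The I₂/I⁻ couple has the larger reduction potential, so it is the cathode: E°cell = +0.54 − (−0.76) = +1.30 V and n = 2.
Since E = E° − (0.0592/n)·log Q, log Q = n(E° − E)/0.0592 = −0.507.
The balanced reaction is I2(s) + Zn(s) → 2 I⁻(aq) + Zn²⁺(aq), so Q = [I⁻(aq)]^2·[Zn²⁺(aq)].
Solving for the unknown gives log [I⁻(aq)] = 0.299, so [I⁻(aq)] ≈ 2.0 M.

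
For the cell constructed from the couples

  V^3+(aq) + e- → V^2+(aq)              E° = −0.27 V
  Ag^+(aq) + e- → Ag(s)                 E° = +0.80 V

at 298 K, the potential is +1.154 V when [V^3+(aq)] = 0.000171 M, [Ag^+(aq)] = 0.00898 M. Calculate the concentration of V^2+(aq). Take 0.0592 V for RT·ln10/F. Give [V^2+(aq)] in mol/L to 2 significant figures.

Ag⁺/Ag is the cathode (higher E°); E°cell = +0.80 − (−0.27) = +1.07 V with n = 1.
Rearranging E = E° − (0.0592/n)·log Q gives log Q = 1(+1.07 − (+1.154))/0.0592 = −1.419.
Balancing electrons gives Ag^+(aq) + V^2+(aq) → Ag(s) + V^3+(aq); thus Q = [V^3+(aq)] / ([Ag^+(aq)]·[V^2+(aq)]).
Solving for the unknown gives log [V^2+(aq)] = −0.301, so [V^2+(aq)] ≈ 0.50 M.

0.50 M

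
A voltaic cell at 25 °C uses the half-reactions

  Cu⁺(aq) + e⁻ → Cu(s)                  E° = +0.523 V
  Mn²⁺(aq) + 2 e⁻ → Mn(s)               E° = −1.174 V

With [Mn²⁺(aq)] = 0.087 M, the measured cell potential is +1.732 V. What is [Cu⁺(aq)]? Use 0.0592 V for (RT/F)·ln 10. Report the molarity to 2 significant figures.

With Cu⁺/Cu at the cathode and Mn²⁺/Mn at the anode, E°cell = +0.523 − (−1.174) = +1.697 V (n = 2).
Rearranging E = E° − (0.0592/n)·log Q gives log Q = 2(+1.697 − (+1.732))/0.0592 = −1.182.
Balancing electrons gives 2 Cu⁺(aq) + Mn(s) → 2 Cu(s) + Mn²⁺(aq); thus Q = [Mn²⁺(aq)] / [Cu⁺(aq)]^2.
Solving for the unknown gives log [Cu⁺(aq)] = 0.061, so [Cu⁺(aq)] ≈ 1.2 M.

1.2 M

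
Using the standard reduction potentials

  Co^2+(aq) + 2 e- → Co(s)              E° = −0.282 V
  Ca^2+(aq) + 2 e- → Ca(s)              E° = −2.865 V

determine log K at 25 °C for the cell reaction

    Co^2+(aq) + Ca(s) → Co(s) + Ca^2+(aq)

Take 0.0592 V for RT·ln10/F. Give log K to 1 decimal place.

log K = 87.3

The Co²⁺/Co couple is reduced (cathode); E°cell = −0.282 − (−2.865) = +2.583 V with n = 2.
At equilibrium E = 0, so log K = nE°cell / 0.0592 = (2)(+2.583) / 0.0592 = 87.3.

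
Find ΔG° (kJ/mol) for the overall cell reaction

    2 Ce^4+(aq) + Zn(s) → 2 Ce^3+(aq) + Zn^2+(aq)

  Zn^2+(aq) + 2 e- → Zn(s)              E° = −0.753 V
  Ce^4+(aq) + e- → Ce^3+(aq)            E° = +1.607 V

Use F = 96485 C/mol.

In the reaction as written Ce^4+(aq) is reduced, so the Ce⁴⁺/Ce³⁺ couple is the cathode and Zn²⁺/Zn is the anode.
E°cell = +1.607 − (−0.753) = +2.360 V; balancing electrons gives n = 2.
ΔG° = −nFE°cell = −(2)(96485)(+2.360) J/mol = −455 kJ/mol.

−455 kJ/mol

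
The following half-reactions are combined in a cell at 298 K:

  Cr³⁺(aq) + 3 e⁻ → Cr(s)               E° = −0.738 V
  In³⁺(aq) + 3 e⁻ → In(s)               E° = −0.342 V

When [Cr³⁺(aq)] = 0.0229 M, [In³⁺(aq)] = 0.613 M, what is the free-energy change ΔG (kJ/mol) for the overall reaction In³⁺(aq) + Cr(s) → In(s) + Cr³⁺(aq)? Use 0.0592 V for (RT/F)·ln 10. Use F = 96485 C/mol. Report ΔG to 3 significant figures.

E°cell = −0.342 − (−0.738) = +0.396 V; the balanced reaction transfers n = 3 electrons.
Q = [Cr³⁺(aq)] / [In³⁺(aq)] = 0.0374, so log Q = −1.428 and E = +0.396 − (0.0592/3)(−1.428) = +0.4242 V.
Finally ΔG = −nFE = −(3)(96485 C/mol)(+0.4242 V) = −123 kJ/mol.

−123 kJ/mol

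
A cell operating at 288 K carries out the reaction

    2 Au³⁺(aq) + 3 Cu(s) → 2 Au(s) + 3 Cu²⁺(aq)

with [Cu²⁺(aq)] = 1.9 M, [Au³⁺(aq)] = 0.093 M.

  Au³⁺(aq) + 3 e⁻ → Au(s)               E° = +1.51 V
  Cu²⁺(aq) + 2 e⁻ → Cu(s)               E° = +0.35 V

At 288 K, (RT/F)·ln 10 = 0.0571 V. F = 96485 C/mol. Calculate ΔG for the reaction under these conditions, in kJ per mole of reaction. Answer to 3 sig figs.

E°cell = +1.51 − (+0.35) = +1.16 V; the balanced reaction transfers n = 6 electrons.
Here Q = [Cu²⁺(aq)]^3 / [Au³⁺(aq)]^2 = 793 (log Q = 2.899), giving E = +1.16 − (0.0571/6)·(2.899) = +1.1324 V.
Finally ΔG = −nFE = −(6)(96485 C/mol)(+1.1324 V) = −656 kJ/mol.

−656 kJ/mol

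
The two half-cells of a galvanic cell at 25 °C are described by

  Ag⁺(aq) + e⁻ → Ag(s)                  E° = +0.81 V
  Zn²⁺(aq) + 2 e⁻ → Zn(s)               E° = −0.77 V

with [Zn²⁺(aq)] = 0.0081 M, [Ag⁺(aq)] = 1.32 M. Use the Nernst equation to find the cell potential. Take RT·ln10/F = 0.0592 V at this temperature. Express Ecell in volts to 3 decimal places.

The Ag⁺/Ag couple has the more positive E°, so it is the cathode; Zn²⁺/Zn is the anode.
E°cell = +0.81 − (−0.77) = +1.58 V, with n = 2 electrons transferred.
For the overall reaction 2 Ag⁺(aq) + Zn(s) → 2 Ag(s) + Zn²⁺(aq), Q = [Zn²⁺(aq)] / [Ag⁺(aq)]^2 = 0.00465, giving log Q = −2.333.
By the Nernst equation, E = +1.58 − (0.0592/2)·(−2.333) = +1.649 V.

+1.649 V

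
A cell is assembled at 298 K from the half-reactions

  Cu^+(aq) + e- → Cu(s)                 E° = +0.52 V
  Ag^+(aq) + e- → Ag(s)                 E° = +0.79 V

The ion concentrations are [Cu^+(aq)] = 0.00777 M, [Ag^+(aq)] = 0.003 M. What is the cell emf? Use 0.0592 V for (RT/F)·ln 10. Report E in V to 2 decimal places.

+0.25 V

The Ag⁺/Ag couple has the more positive E°, so it is the cathode; Cu⁺/Cu is the anode.
E°cell = +0.79 − (+0.52) = +0.27 V, with n = 1 electron transferred.
For the overall reaction Ag^+(aq) + Cu(s) → Ag(s) + Cu^+(aq), Q = [Cu^+(aq)] / [Ag^+(aq)] = 2.59, giving log Q = 0.413.
By the Nernst equation, E = +0.27 − (0.0592/1)·(0.413) = +0.25 V.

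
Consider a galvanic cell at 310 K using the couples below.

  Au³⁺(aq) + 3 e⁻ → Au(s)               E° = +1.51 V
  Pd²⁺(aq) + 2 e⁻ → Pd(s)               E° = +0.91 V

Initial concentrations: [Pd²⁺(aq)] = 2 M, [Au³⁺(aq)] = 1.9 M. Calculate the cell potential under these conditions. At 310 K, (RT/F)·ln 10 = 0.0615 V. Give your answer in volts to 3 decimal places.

+0.596 V

Au³⁺/Au is reduced (cathode, E° = +1.51 V) and Pd²⁺/Pd is oxidized (anode).
E°cell = E°cat − E°an = +1.51 − (+0.91) = +0.60 V; n = 6.
For the overall reaction 2 Au³⁺(aq) + 3 Pd(s) → 2 Au(s) + 3 Pd²⁺(aq), Q = [Pd²⁺(aq)]^3 / [Au³⁺(aq)]^2 = 2.22, giving log Q = 0.346.
Applying E = E° − (RT ln10/nF)·log Q gives +0.60 − (0.0615/6)(0.346) = +0.596 V.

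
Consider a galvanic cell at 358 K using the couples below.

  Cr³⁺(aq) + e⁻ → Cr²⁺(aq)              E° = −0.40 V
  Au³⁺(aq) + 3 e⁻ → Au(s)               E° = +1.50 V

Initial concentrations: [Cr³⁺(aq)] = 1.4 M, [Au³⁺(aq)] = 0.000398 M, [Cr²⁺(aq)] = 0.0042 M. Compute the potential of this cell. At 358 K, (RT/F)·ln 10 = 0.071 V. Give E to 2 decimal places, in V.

Since E°(Au³⁺/Au) > E°(Cr³⁺/Cr²⁺), Au³⁺/Au serves as the cathode.
E°cell = +1.50 − (−0.40) = +1.90 V, with n = 3 electrons transferred.
The balanced reaction is Au³⁺(aq) + 3 Cr²⁺(aq) → Au(s) + 3 Cr³⁺(aq), so Q = [Cr³⁺(aq)]^3 / ([Au³⁺(aq)]·[Cr²⁺(aq)]^3) = 9.31×10^10 and log Q = 10.969.
Applying E = E° − (RT ln10/nF)·log Q gives +1.90 − (0.071/3)(10.969) = +1.64 V.

+1.64 V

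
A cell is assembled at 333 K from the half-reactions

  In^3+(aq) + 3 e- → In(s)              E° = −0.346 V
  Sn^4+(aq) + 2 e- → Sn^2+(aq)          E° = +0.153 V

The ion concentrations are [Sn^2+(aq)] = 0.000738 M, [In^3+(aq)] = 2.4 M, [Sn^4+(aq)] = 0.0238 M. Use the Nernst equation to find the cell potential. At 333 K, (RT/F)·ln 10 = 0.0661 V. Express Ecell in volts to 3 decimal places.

Since E°(Sn⁴⁺/Sn²⁺) > E°(In³⁺/In), Sn⁴⁺/Sn²⁺ serves as the cathode.
The standard potential is +0.153 − (−0.346) = +0.499 V and the balanced reaction transfers n = 6 electrons.
Balancing gives 3 Sn^4+(aq) + 2 In(s) → 3 Sn^2+(aq) + 2 In^3+(aq); hence Q = ([Sn^2+(aq)]^3·[In^3+(aq)]^2) / [Sn^4+(aq)]^3 = 0.000172 (log Q = −3.765).
Applying E = E° − (RT ln10/nF)·log Q gives +0.499 − (0.0661/6)(−3.765) = +0.540 V.

+0.540 V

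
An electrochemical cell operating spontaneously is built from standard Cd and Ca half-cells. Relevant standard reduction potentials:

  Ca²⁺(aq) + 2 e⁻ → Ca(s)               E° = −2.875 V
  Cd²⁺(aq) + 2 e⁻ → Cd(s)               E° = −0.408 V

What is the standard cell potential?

The Cd²⁺/Cd couple has the higher E°, so Cd ion is reduced (cathode) and Ca is oxidized (anode).
E°cell = E°(cathode) − E°(anode) = −0.408 − (−2.875) = +2.467 V.

+2.467 V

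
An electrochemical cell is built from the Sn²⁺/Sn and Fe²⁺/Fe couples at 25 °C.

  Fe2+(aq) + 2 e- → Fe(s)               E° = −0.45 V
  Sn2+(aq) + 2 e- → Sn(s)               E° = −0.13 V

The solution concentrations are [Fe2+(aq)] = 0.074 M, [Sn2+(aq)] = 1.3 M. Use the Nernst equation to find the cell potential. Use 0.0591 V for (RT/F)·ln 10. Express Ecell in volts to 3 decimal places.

Sn²⁺/Sn is reduced (cathode, E° = −0.13 V) and Fe²⁺/Fe is oxidized (anode).
E°cell = −0.13 − (−0.45) = +0.32 V, with n = 2 electrons transferred.
The balanced reaction is Sn2+(aq) + Fe(s) → Sn(s) + Fe2+(aq), so Q = [Fe2+(aq)] / [Sn2+(aq)] = 0.0569 and log Q = −1.245.
By the Nernst equation, E = +0.32 − (0.0591/2)·(−1.245) = +0.357 V.

+0.357 V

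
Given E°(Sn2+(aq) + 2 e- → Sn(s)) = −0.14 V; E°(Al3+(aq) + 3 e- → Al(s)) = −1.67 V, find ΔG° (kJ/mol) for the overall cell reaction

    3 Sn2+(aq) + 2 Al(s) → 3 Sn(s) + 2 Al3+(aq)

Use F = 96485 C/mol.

−886 kJ/mol

In the reaction as written Sn2+(aq) is reduced, so the Sn²⁺/Sn couple is the cathode and Al³⁺/Al is the anode.
E°cell = −0.14 − (−1.67) = +1.53 V; balancing electrons gives n = 6.
ΔG° = −nFE°cell = −(6)(96485)(+1.53) J/mol = −886 kJ/mol.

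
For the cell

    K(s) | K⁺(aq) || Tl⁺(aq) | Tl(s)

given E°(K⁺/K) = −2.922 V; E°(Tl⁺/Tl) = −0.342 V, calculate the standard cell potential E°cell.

+2.580 V

By convention the left-hand electrode in cell notation is the anode (oxidation) and the right-hand electrode is the cathode (reduction).
E°cell = E°(right) − E°(left) = −0.342 − (−2.922) = +2.580 V.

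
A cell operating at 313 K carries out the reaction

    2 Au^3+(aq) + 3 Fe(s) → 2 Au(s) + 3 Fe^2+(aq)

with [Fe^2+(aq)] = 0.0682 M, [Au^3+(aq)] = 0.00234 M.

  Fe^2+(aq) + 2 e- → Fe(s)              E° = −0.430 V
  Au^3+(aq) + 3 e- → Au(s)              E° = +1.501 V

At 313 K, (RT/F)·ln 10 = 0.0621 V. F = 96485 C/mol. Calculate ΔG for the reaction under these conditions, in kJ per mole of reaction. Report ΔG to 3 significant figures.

−1110 kJ/mol

The standard cell potential is +1.501 − (−0.430) = +1.931 V, with n = 6 electrons in the balanced equation.
Q = [Fe^2+(aq)]^3 / [Au^3+(aq)]^2 = 57.9, so log Q = 1.763 and E = +1.931 − (0.0621/6)(1.763) = +1.9128 V.
ΔG = −nFE = −(6)(96485)(+1.9128) J/mol = −1110 kJ/mol.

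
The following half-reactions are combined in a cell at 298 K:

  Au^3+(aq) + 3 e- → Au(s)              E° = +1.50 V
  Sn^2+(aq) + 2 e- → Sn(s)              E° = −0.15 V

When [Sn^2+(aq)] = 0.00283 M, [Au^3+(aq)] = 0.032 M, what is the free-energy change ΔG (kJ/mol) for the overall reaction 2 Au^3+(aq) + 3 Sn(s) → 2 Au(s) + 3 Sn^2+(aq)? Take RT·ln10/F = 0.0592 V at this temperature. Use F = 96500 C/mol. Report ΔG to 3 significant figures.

With Au³⁺/Au reduced at the cathode, E°cell = +1.50 − (−0.15) = +1.65 V and n = 6.
The reaction quotient is [Sn^2+(aq)]^3 / [Au^3+(aq)]^2 = 2.21×10^−5; by Nernst, E = +1.65 − (0.0592/6)(−4.655) = +1.6959 V.
Finally ΔG = −nFE = −(6)(96500 C/mol)(+1.6959 V) = −982 kJ/mol.

−982 kJ/mol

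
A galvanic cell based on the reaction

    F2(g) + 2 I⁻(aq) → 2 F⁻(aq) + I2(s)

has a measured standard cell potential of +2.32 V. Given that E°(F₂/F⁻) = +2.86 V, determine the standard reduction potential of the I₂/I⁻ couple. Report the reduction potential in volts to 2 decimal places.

In the reaction as written the F₂/F⁻ couple is reduced (cathode) and I₂/I⁻ is oxidized (anode), so E°cell = E°(F₂/F⁻) − E°(I₂/I⁻).
E°(I₂/I⁻) = E°(cathode) − E°cell = +2.86 − (+2.32) = +0.54 V.

+0.54 V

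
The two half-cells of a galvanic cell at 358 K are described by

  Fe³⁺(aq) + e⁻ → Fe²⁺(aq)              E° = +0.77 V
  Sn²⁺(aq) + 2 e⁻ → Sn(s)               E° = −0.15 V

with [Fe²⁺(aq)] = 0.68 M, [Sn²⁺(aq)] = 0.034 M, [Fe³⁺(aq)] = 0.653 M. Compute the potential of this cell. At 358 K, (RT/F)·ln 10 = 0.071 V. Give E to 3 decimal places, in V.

+0.971 V

Fe³⁺/Fe²⁺ is reduced (cathode, E° = +0.77 V) and Sn²⁺/Sn is oxidized (anode).
E°cell = E°cat − E°an = +0.77 − (−0.15) = +0.92 V; n = 2.
The balanced reaction is 2 Fe³⁺(aq) + Sn(s) → 2 Fe²⁺(aq) + Sn²⁺(aq), so Q = ([Fe²⁺(aq)]^2·[Sn²⁺(aq)]) / [Fe³⁺(aq)]^2 = 0.0369 and log Q = −1.433.
By the Nernst equation, E = +0.92 − (0.071/2)·(−1.433) = +0.971 V.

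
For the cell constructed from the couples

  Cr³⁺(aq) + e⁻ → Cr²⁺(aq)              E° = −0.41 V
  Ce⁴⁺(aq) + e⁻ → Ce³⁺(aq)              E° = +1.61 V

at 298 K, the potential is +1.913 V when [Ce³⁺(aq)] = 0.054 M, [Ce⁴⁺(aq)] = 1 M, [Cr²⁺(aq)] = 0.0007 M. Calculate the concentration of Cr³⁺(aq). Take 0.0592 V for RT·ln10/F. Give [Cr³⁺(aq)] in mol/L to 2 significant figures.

0.83 M

The Ce⁴⁺/Ce³⁺ couple has the larger reduction potential, so it is the cathode: E°cell = +1.61 − (−0.41) = +2.02 V and n = 1.
Rearranging E = E° − (0.0592/n)·log Q gives log Q = 1(+2.02 − (+1.913))/0.0592 = 1.807.
Balancing electrons gives Ce⁴⁺(aq) + Cr²⁺(aq) → Ce³⁺(aq) + Cr³⁺(aq); thus Q = ([Ce³⁺(aq)]·[Cr³⁺(aq)]) / ([Ce⁴⁺(aq)]·[Cr²⁺(aq)]).
Solving for the unknown gives log [Cr³⁺(aq)] = −0.080, so [Cr³⁺(aq)] ≈ 0.83 M.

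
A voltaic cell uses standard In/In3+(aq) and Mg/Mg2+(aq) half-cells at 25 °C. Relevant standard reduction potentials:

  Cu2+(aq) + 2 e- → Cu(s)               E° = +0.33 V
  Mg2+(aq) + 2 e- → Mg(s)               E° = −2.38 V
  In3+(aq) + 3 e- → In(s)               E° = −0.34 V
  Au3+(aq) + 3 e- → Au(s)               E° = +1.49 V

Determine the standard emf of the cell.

+2.04 V

The In³⁺/In couple has the higher E°, so In ion is reduced (cathode) and Mg is oxidized (anode).
E°cell = E°(cathode) − E°(anode) = −0.34 − (−2.38) = +2.04 V.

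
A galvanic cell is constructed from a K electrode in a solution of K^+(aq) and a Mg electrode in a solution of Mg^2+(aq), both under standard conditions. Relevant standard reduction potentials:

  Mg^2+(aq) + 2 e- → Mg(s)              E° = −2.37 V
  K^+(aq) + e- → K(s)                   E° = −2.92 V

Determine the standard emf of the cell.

The Mg²⁺/Mg couple has the higher E°, so Mg ion is reduced (cathode) and K is oxidized (anode).
E°cell = E°(cathode) − E°(anode) = −2.37 − (−2.92) = +0.55 V.

+0.55 V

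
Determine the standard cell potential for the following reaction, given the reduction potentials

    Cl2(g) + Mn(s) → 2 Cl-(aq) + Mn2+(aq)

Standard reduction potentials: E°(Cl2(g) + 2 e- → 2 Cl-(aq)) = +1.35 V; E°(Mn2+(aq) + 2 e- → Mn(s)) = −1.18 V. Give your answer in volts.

+2.53 V

In the reaction as written, Cl2(g) is reduced (cathode) and Mn2+(aq) is produced by oxidation at the anode.
E°cell = E°(cathode) − E°(anode) = +1.35 − (−1.18) = +2.53 V.
The positive value indicates the reaction is spontaneous as written.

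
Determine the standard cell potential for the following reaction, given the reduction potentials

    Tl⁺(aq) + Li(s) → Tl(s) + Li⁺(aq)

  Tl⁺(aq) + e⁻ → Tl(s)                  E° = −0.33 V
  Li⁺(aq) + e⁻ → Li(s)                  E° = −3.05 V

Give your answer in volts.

Tl⁺(aq) gains electrons, so the Tl⁺/Tl couple is the cathode; the Li⁺/Li couple is the anode.
E°cell = E°(cathode) − E°(anode) = −0.33 − (−3.05) = +2.72 V.

+2.72 V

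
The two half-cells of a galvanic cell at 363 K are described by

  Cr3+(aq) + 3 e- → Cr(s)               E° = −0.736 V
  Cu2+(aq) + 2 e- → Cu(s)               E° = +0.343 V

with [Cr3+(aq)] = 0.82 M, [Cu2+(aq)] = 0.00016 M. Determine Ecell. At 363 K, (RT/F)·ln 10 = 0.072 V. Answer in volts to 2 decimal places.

The Cu²⁺/Cu couple has the more positive E°, so it is the cathode; Cr³⁺/Cr is the anode.
E°cell = +0.343 − (−0.736) = +1.079 V, with n = 6 electrons transferred.
The balanced reaction is 3 Cu2+(aq) + 2 Cr(s) → 3 Cu(s) + 2 Cr3+(aq), so Q = [Cr3+(aq)]^2 / [Cu2+(aq)]^3 = 1.64×10^11 and log Q = 11.215.
By the Nernst equation, E = +1.079 − (0.072/6)·(11.215) = +0.94 V.

+0.94 V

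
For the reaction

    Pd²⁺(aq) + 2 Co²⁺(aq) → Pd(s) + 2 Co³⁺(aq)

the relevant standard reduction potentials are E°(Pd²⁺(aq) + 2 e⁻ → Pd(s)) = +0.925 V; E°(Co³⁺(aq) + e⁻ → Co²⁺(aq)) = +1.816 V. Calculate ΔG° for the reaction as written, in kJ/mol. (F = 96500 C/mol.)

In the reaction as written Pd²⁺(aq) is reduced, so the Pd²⁺/Pd couple is the cathode and Co³⁺/Co²⁺ is the anode.
E°cell = +0.925 − (+1.816) = −0.891 V; balancing electrons gives n = 2.
ΔG° = −nFE°cell = −(2)(96500)(−0.891) J/mol = +172 kJ/mol.

+172 kJ/mol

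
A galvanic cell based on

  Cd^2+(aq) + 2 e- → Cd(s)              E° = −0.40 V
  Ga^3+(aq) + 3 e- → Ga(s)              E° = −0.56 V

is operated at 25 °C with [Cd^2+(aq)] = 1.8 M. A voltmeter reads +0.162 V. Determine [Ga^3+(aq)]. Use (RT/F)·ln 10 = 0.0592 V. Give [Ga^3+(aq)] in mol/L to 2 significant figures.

The Cd²⁺/Cd couple has the larger reduction potential, so it is the cathode: E°cell = −0.40 − (−0.56) = +0.16 V and n = 6.
Since E = E° − (0.0592/n)·log Q, log Q = n(E° − E)/0.0592 = −0.203.
The balanced reaction is 3 Cd^2+(aq) + 2 Ga(s) → 3 Cd(s) + 2 Ga^3+(aq), so Q = [Ga^3+(aq)]^2 / [Cd^2+(aq)]^3.
Isolating [Ga^3+(aq)] in Q = 10^{−0.203} yields log [Ga^3+(aq)] = 0.281, i.e. 1.9 M.

1.9 M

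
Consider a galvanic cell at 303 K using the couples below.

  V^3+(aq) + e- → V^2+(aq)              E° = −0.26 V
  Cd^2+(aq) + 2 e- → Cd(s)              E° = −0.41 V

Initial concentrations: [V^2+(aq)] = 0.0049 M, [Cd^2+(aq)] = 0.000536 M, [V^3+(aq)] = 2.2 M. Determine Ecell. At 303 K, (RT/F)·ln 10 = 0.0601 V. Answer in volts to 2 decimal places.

+0.41 V

The V³⁺/V²⁺ couple has the more positive E°, so it is the cathode; Cd²⁺/Cd is the anode.
E°cell = E°cat − E°an = −0.26 − (−0.41) = +0.15 V; n = 2.
Balancing gives 2 V^3+(aq) + Cd(s) → 2 V^2+(aq) + Cd^2+(aq); hence Q = ([V^2+(aq)]^2·[Cd^2+(aq)]) / [V^3+(aq)]^2 = 2.66×10^−9 (log Q = −8.575).
Applying E = E° − (RT ln10/nF)·log Q gives +0.15 − (0.0601/2)(−8.575) = +0.41 V.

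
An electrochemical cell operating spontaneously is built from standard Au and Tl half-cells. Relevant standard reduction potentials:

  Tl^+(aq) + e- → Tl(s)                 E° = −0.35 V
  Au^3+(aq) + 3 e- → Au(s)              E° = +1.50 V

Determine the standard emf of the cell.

Of the two couples in this cell, the one with the more positive reduction potential is reduced at the cathode: here that is Au³⁺/Au (+1.50 V); Tl⁺/Tl (−0.35 V) is the anode.
E°cell = E°(cathode) − E°(anode) = +1.50 − (−0.35) = +1.85 V.

+1.85 V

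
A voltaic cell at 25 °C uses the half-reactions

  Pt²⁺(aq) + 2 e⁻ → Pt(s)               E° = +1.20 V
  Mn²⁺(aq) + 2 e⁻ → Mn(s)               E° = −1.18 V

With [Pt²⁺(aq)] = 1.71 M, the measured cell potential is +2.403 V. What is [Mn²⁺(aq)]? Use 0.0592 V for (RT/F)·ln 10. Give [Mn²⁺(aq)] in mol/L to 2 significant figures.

Pt²⁺/Pt is the cathode (higher E°); E°cell = +1.20 − (−1.18) = +2.38 V with n = 2.
Since E = E° − (0.0592/n)·log Q, log Q = n(E° − E)/0.0592 = −0.777.
The balanced reaction is Pt²⁺(aq) + Mn(s) → Pt(s) + Mn²⁺(aq), so Q = [Mn²⁺(aq)] / [Pt²⁺(aq)].
Solving for the unknown gives log [Mn²⁺(aq)] = −0.544, so [Mn²⁺(aq)] ≈ 0.29 M.

0.29 M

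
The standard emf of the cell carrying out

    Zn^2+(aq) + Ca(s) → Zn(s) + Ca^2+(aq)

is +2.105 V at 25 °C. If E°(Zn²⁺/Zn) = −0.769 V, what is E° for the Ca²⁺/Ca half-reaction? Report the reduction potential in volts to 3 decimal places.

In the reaction as written the Zn²⁺/Zn couple is reduced (cathode) and Ca²⁺/Ca is oxidized (anode), so E°cell = E°(Zn²⁺/Zn) − E°(Ca²⁺/Ca).
E°(Ca²⁺/Ca) = E°(cathode) − E°cell = −0.769 − (+2.105) = −2.874 V.

−2.874 V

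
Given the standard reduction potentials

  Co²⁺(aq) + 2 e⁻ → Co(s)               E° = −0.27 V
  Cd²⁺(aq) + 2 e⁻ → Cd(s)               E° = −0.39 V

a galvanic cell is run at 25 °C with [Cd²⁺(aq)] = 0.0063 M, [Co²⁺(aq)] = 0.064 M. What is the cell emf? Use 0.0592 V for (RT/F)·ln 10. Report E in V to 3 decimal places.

+0.150 V

Co²⁺/Co is reduced (cathode, E° = −0.27 V) and Cd²⁺/Cd is oxidized (anode).
E°cell = E°cat − E°an = −0.27 − (−0.39) = +0.12 V; n = 2.
Balancing gives Co²⁺(aq) + Cd(s) → Co(s) + Cd²⁺(aq); hence Q = [Cd²⁺(aq)] / [Co²⁺(aq)] = 0.0984 (log Q = −1.007).
E = E° − (0.0592/n)·log Q = +0.12 − (0.0592/2)(−1.007) = +0.150 V.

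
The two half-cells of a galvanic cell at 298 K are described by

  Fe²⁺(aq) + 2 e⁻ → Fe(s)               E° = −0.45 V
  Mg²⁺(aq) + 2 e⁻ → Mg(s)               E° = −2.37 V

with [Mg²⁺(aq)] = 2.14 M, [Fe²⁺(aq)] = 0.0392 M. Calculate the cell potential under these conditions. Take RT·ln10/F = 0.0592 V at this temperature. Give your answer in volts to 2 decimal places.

Fe²⁺/Fe is reduced (cathode, E° = −0.45 V) and Mg²⁺/Mg is oxidized (anode).
The standard potential is −0.45 − (−2.37) = +1.92 V and the balanced reaction transfers n = 2 electrons.
For the overall reaction Fe²⁺(aq) + Mg(s) → Fe(s) + Mg²⁺(aq), Q = [Mg²⁺(aq)] / [Fe²⁺(aq)] = 54.6, giving log Q = 1.737.
Applying E = E° − (RT ln10/nF)·log Q gives +1.92 − (0.0592/2)(1.737) = +1.87 V.

+1.87 V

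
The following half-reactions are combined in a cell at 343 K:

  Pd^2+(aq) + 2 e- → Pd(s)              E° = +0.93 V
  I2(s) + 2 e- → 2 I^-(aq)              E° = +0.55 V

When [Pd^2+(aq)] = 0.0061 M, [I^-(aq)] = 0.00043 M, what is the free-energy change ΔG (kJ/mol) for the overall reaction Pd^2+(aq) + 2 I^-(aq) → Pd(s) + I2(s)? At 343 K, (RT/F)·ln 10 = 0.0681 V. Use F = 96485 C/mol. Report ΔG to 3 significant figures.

E°cell = +0.93 − (+0.55) = +0.38 V; the balanced reaction transfers n = 2 electrons.
The reaction quotient is 1 / ([Pd^2+(aq)]·[I^-(aq)]^2) = 8.87×10^8; by Nernst, E = +0.38 − (0.0681/2)(8.948) = +0.0753 V.
Finally ΔG = −nFE = −(2)(96485 C/mol)(+0.0753 V) = −14.5 kJ/mol.

−14.5 kJ/mol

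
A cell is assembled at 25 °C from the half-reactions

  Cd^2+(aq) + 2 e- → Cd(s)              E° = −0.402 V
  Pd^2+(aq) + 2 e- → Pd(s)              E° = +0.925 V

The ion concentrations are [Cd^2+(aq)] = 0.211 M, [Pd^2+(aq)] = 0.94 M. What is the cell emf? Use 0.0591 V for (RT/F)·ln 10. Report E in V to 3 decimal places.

+1.346 V

Since E°(Pd²⁺/Pd) > E°(Cd²⁺/Cd), Pd²⁺/Pd serves as the cathode.
E°cell = +0.925 − (−0.402) = +1.327 V, with n = 2 electrons transferred.
Balancing gives Pd^2+(aq) + Cd(s) → Pd(s) + Cd^2+(aq); hence Q = [Cd^2+(aq)] / [Pd^2+(aq)] = 0.224 (log Q = −0.649).
E = E° − (0.0591/n)·log Q = +1.327 − (0.0591/2)(−0.649) = +1.346 V.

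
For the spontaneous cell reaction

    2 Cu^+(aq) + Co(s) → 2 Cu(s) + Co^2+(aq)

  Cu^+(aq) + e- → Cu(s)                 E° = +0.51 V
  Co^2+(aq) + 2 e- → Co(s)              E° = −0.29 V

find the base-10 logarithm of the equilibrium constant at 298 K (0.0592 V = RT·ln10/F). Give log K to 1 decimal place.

The Cu⁺/Cu couple is reduced (cathode); E°cell = +0.51 − (−0.29) = +0.80 V with n = 2.
At equilibrium E = 0, so log K = nE°cell / 0.0592 = (2)(+0.80) / 0.0592 = 27.0.

log K = 27.0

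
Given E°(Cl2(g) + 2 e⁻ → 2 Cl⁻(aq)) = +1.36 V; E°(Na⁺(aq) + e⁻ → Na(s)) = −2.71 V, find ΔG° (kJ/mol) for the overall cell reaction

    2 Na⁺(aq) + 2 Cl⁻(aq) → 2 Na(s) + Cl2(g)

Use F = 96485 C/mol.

+785 kJ/mol

In the reaction as written Na⁺(aq) is reduced, so the Na⁺/Na couple is the cathode and Cl₂/Cl⁻ is the anode.
E°cell = −2.71 − (+1.36) = −4.07 V; balancing electrons gives n = 2.
ΔG° = −nFE°cell = −(2)(96485)(−4.07) J/mol = +785 kJ/mol.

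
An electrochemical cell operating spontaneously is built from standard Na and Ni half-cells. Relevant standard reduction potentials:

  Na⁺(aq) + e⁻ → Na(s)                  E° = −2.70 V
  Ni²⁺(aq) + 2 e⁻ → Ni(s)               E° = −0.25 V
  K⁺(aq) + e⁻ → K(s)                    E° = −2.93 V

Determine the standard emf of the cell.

+2.45 V

The Ni²⁺/Ni couple has the higher E°, so Ni ion is reduced (cathode) and Na is oxidized (anode).
E°cell = E°(cathode) − E°(anode) = −0.25 − (−2.70) = +2.45 V.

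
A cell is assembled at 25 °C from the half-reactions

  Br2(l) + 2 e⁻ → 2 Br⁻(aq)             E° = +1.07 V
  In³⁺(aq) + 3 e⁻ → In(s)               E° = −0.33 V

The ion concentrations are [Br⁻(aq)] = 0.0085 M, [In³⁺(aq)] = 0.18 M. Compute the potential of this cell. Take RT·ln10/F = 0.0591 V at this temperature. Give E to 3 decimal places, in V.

Since E°(Br₂/Br⁻) > E°(In³⁺/In), Br₂/Br⁻ serves as the cathode.
E°cell = E°cat − E°an = +1.07 − (−0.33) = +1.40 V; n = 6.
Balancing gives 3 Br2(l) + 2 In(s) → 6 Br⁻(aq) + 2 In³⁺(aq); hence Q = [Br⁻(aq)]^6·[In³⁺(aq)]^2 = 1.22×10^−14 (log Q = −13.913).
Applying E = E° − (RT ln10/nF)·log Q gives +1.40 − (0.0591/6)(−13.913) = +1.537 V.

+1.537 V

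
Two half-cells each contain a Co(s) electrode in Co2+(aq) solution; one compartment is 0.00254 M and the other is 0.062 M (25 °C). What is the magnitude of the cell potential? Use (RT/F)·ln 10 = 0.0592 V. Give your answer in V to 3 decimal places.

0.041 V

For a concentration cell E°cell = 0, since both electrodes use the same couple.
The compartment with the higher Co2+(aq) concentration (0.062 M) acts as the cathode; ions are reduced there and produced at the dilute (0.00254 M) anode.
With n = 2, Ecell = −(0.0592/2)·log([dilute]/[conc]) = −(0.0592/2)·log(0.00254/0.062) = +0.041 V.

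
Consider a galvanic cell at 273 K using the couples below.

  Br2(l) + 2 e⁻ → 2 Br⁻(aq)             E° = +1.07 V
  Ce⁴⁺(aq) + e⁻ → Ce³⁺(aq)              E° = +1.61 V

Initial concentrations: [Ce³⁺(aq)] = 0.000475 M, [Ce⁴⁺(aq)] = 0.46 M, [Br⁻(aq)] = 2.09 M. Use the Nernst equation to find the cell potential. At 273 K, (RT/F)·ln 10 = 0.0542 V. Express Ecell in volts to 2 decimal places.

+0.72 V

Since E°(Ce⁴⁺/Ce³⁺) > E°(Br₂/Br⁻), Ce⁴⁺/Ce³⁺ serves as the cathode.
E°cell = E°cat − E°an = +1.61 − (+1.07) = +0.54 V; n = 2.
Balancing gives 2 Ce⁴⁺(aq) + 2 Br⁻(aq) → 2 Ce³⁺(aq) + Br2(l); hence Q = [Ce³⁺(aq)]^2 / ([Ce⁴⁺(aq)]^2·[Br⁻(aq)]^2) = 2.44×10^−7 (log Q = −6.612).
By the Nernst equation, E = +0.54 − (0.0542/2)·(−6.612) = +0.72 V.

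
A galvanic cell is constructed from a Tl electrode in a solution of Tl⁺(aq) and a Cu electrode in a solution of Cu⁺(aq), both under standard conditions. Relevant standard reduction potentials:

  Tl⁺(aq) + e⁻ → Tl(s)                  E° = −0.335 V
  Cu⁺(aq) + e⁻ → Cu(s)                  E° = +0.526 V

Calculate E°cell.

The Cu⁺/Cu couple has the higher E°, so Cu ion is reduced (cathode) and Tl is oxidized (anode).
E°cell = E°(cathode) − E°(anode) = +0.526 − (−0.335) = +0.861 V.

+0.861 V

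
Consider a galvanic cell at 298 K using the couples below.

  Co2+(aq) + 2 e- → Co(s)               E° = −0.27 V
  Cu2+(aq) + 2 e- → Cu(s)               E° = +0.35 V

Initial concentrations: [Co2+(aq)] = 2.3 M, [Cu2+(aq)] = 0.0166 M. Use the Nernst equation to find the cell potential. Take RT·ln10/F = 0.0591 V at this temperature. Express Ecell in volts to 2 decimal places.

Since E°(Cu²⁺/Cu) > E°(Co²⁺/Co), Cu²⁺/Cu serves as the cathode.
The standard potential is +0.35 − (−0.27) = +0.62 V and the balanced reaction transfers n = 2 electrons.
Balancing gives Cu2+(aq) + Co(s) → Cu(s) + Co2+(aq); hence Q = [Co2+(aq)] / [Cu2+(aq)] = 139 (log Q = 2.142).
By the Nernst equation, E = +0.62 − (0.0591/2)·(2.142) = +0.56 V.

+0.56 V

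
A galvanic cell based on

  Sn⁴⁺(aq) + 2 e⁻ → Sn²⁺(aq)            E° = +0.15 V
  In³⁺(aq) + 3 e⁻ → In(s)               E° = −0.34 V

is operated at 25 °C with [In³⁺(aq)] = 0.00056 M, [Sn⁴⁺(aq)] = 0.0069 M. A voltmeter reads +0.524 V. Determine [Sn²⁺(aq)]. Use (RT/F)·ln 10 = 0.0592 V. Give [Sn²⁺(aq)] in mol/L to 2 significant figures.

0.072 M

The Sn⁴⁺/Sn²⁺ couple has the larger reduction potential, so it is the cathode: E°cell = +0.15 − (−0.34) = +0.49 V and n = 6.
Since E = E° − (0.0592/n)·log Q, log Q = n(E° − E)/0.0592 = −3.446.
For 3 Sn⁴⁺(aq) + 2 In(s) → 3 Sn²⁺(aq) + 2 In³⁺(aq), the reaction quotient is Q = ([Sn²⁺(aq)]^3·[In³⁺(aq)]^2) / [Sn⁴⁺(aq)]^3.
Solving for the unknown gives log [Sn²⁺(aq)] = −1.142, so [Sn²⁺(aq)] ≈ 0.072 M.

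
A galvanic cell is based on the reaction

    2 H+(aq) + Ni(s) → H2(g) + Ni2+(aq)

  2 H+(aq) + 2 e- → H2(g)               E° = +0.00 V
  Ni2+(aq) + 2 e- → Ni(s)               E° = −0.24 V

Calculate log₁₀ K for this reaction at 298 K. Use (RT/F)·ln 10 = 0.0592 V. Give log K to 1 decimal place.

log K = 8.1

The 2H⁺/H₂ couple is reduced (cathode); E°cell = +0.00 − (−0.24) = +0.24 V with n = 2.
At equilibrium E = 0, so log K = nE°cell / 0.0592 = (2)(+0.24) / 0.0592 = 8.1.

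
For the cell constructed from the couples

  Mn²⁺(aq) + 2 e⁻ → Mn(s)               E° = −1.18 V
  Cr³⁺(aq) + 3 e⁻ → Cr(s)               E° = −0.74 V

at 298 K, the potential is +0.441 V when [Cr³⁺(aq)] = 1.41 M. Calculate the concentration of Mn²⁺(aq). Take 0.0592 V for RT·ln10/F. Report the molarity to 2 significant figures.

1.2 M

Cr³⁺/Cr is the cathode (higher E°); E°cell = −0.74 − (−1.18) = +0.44 V with n = 6.
Since E = E° − (0.0592/n)·log Q, log Q = n(E° − E)/0.0592 = −0.101.
For 2 Cr³⁺(aq) + 3 Mn(s) → 2 Cr(s) + 3 Mn²⁺(aq), the reaction quotient is Q = [Mn²⁺(aq)]^3 / [Cr³⁺(aq)]^2.
Solving for the unknown gives log [Mn²⁺(aq)] = 0.066, so [Mn²⁺(aq)] ≈ 1.2 M.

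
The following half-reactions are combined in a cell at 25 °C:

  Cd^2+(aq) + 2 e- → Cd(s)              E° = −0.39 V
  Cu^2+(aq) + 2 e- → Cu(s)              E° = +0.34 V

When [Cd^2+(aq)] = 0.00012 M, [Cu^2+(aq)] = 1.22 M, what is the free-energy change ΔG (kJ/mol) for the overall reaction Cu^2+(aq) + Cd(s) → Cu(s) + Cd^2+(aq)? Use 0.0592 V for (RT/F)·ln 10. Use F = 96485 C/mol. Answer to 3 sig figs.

E°cell = +0.34 − (−0.39) = +0.73 V; the balanced reaction transfers n = 2 electrons.
Here Q = [Cd^2+(aq)] / [Cu^2+(aq)] = 9.84×10^−5 (log Q = −4.007), giving E = +0.73 − (0.0592/2)·(−4.007) = +0.8486 V.
ΔG = −nFE = −(2)(96485)(+0.8486) J/mol = −164 kJ/mol.

−164 kJ/mol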